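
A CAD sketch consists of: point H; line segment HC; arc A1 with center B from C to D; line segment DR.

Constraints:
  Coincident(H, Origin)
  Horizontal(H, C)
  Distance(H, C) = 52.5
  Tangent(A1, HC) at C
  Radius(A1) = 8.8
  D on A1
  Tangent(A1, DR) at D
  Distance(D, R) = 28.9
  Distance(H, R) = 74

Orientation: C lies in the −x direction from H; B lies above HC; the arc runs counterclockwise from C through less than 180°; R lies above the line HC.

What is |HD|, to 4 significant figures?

47.98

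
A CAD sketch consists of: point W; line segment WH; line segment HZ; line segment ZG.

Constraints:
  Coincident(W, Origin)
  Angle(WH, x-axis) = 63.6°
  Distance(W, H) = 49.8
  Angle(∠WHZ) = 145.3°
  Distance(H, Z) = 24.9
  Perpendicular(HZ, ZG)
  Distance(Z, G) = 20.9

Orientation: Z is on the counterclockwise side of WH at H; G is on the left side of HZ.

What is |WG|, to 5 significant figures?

66.263

W is at the origin; WH runs at 63.6° with length 49.8, so H = 49.8·(cos 63.6°, sin 63.6°) = (22.143, 44.606). ∠WHZ = 145.3°, so HZ runs at 63.6° + (180° − 145.3°) = 98.300° from the x-axis; with |HZ| = 24.9, Z = H + 24.9·(cos 98.300°, sin 98.300°) = (18.548, 69.246). HZ is perpendicular to ZG; with |ZG| = 20.9 on the left of HZ, G = Z + 20.9·(-0.98953, -0.14436) = (-2.1327, 66.229). Then |WG| = |G − W| = 66.263.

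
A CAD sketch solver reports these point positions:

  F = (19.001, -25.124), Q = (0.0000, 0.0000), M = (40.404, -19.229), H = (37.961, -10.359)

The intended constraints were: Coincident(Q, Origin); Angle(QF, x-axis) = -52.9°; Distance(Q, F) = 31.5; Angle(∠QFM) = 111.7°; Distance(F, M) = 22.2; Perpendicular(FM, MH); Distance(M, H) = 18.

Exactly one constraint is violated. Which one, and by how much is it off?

Distance(M, H) = 18 — off by 8.80.

Q = (0.00, 0.00) ✓; QF at -52.90° ✓; |QF| = 31.50 ✓; ∠QFM = 111.7° ✓; |FM| = 22.20 ✓; ∠(FM, MH) = 90.00° ✓; |MH| = 9.200 ✗.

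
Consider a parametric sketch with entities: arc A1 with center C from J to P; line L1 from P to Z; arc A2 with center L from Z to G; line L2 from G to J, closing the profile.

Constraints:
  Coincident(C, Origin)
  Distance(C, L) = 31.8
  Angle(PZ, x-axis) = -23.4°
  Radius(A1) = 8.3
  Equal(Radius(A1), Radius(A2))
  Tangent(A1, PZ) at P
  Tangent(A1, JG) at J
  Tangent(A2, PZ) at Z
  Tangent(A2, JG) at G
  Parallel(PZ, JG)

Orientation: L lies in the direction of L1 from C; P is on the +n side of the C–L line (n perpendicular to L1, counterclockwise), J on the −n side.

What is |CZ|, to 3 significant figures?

32.9

The slot axis is L1's direction at -23.4°, so u = (cos -23.4°, sin -23.4°) = (0.918, -0.397) and n = (−sin -23.4°, cos -23.4°) = (0.397, 0.918). C is at the origin and L lies 31.8 along u from C, so L = 31.8·u = (29.2, -12.6). Tangency of A1 to both parallel lines with radius 8.3 puts P and J at C ± 8.3·n: P = (3.30, 7.62), J = (-3.30, -7.62). Equal radii place Z and G the same way about L: Z = L + 8.3·n = (32.5, -5.01), G = L − 8.3·n = (25.9, -20.2). Then |CZ| = |Z − C| = 32.9.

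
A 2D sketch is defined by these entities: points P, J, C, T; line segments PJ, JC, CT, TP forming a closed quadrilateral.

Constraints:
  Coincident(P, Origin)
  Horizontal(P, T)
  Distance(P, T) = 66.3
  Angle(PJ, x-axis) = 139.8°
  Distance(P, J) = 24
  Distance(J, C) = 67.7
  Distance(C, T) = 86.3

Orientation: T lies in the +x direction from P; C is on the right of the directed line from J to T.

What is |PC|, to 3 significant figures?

50.7

P is at the origin; P and T share the same y with |PT| = 66.3 and T in +x, so T = (66.3, 0). PJ runs at 139.8° with |PJ| = 24.0, so J = (-18.3, 15.5). C is determined by |JC| = 67.7 and |CT| = 86.3 together: it lies at the intersection of circle(J, 67.7) and circle(T, 86.3). With |JT| = 86.0, the foot of the radical line on JT is 26.4 from J and the perpendicular offset is √(67.7² − 26.4²) = 62.4. Taking the right-of-JT solution: C = (-3.62, -50.6).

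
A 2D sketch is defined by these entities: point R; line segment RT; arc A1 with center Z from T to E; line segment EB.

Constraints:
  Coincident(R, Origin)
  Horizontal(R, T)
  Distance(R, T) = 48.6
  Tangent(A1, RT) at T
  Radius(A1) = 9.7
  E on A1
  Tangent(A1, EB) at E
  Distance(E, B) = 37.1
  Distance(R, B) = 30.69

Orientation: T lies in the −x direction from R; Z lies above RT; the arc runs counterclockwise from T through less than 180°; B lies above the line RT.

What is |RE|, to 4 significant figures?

42.23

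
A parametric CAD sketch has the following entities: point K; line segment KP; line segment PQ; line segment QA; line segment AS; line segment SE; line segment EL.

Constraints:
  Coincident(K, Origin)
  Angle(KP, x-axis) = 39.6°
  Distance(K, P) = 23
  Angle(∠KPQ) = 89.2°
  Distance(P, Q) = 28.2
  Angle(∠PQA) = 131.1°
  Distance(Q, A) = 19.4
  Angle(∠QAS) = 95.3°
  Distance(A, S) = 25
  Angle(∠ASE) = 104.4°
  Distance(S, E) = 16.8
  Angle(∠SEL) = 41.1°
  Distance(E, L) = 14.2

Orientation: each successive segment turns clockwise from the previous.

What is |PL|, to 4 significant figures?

31.51

K is at the origin; KP runs at 39.6° with length 23.0, so P = (17.72, 14.66). ∠KPQ = 89.2° gives PQ at -51.20° from the x-axis; with |PQ| = 28.2, Q = (35.39, -7.317). ∠PQA = 131.1° gives QA at -100.1° from the x-axis; with |QA| = 19.4, A = (31.99, -26.42). ∠QAS = 95.3° gives AS at 175.2° from the x-axis; with |AS| = 25.0, S = (7.078, -24.32). ∠ASE = 104.4° gives SE at 99.60° from the x-axis; with |SE| = 16.8, E = (4.276, -7.759). ∠SEL = 41.1° gives EL at -39.30° from the x-axis; with |EL| = 14.2, L = (15.26, -16.75). Then |PL| = |L − P| = 31.51.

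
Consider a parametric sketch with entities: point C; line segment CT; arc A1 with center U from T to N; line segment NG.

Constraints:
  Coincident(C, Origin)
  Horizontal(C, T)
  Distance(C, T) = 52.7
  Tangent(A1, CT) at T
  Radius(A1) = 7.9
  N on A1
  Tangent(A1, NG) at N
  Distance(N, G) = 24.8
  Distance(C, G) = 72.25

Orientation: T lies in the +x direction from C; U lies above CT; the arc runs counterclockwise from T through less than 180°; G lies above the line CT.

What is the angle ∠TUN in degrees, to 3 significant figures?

78.3°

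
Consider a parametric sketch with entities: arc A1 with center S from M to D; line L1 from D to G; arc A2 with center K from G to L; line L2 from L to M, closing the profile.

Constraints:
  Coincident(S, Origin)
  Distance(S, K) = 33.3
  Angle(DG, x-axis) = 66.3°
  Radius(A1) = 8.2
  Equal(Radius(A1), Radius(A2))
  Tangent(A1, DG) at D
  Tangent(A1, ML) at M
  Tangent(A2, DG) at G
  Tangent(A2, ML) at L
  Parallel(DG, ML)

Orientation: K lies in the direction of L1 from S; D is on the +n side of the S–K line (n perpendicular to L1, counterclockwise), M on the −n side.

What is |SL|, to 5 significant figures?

34.295

Tangency of A1 to both parallel lines with radius 8.2 puts D and M at S ± 8.2·n: D = (-7.5084, 3.2960), M = (7.5084, -3.2960). Equal radii place G and L the same way about K: G = K + 8.2·n = (5.8764, 33.788), L = K − 8.2·n = (20.893, 27.196). Then |SL| = |L − S| = 34.295.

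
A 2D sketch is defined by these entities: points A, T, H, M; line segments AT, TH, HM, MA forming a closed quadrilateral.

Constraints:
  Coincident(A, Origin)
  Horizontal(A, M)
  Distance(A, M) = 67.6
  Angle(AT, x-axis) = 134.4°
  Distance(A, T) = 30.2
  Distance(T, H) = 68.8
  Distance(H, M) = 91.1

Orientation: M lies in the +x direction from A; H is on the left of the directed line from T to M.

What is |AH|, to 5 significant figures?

79.618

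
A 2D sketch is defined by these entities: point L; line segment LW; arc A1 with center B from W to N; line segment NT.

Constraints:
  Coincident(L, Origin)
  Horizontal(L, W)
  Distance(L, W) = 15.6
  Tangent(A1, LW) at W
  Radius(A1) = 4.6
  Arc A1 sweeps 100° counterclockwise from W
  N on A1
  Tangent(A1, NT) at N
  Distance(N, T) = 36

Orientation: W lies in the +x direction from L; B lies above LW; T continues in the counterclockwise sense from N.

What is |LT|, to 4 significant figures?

43.15

On A1, W sits at bearing -90° from B; a 100° counterclockwise sweep puts N at bearing 10°, so N = B + 4.6·(cos 10°, sin 10°) = (20.13, 5.399). A1 meets NT tangentially, so BN is at right angles to NT, so NT runs along (−sin 10°, cos 10°); with |NT| = 36.0, T = (13.88, 40.85). Then |LT| = |T − L| = 43.15.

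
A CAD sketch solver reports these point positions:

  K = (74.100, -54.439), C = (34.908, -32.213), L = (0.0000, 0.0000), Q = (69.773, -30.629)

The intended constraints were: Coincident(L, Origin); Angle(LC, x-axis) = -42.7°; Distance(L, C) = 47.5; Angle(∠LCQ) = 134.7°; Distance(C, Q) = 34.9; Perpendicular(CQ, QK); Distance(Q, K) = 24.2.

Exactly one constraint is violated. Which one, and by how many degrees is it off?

Perpendicular(CQ, QK) — off by 7.70°.

L = (0.00, 0.00) ✓; LC at -42.70° ✓; |LC| = 47.50 ✓; ∠LCQ = 134.7° ✓; |CQ| = 34.90 ✓; ∠(CQ, QK) = 82.30° ✗; |QK| = 24.20 ✓.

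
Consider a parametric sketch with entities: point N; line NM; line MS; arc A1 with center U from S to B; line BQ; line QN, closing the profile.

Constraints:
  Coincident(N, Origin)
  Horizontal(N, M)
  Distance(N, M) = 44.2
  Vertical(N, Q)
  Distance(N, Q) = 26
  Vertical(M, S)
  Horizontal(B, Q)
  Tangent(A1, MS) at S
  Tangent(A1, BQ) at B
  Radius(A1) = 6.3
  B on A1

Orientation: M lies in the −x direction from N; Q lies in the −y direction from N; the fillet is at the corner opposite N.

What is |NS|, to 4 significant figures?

48.39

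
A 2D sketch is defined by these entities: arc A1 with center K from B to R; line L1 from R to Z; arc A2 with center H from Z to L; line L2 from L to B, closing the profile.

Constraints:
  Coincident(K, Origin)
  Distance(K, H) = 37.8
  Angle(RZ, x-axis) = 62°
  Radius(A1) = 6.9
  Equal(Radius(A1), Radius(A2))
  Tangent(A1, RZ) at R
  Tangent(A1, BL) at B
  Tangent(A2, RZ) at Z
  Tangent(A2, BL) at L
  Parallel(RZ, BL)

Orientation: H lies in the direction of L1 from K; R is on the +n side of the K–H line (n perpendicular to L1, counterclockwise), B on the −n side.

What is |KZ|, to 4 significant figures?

38.42

The slot axis is L1's direction at 62.0°, so u = (cos 62.0°, sin 62.0°) = (0.4695, 0.8829) and n = (−sin 62.0°, cos 62.0°) = (-0.8829, 0.4695). K is at the origin and H lies 37.8 along u from K, so H = 37.8·u = (17.75, 33.38). Tangency of A1 to both parallel lines with radius 6.9 puts R and B at K ± 6.9·n: R = (-6.092, 3.239), B = (6.092, -3.239). Equal radii place Z and L the same way about H: Z = H + 6.9·n = (11.65, 36.61), L = H − 6.9·n = (23.84, 30.14). Then |KZ| = |Z − K| = 38.42.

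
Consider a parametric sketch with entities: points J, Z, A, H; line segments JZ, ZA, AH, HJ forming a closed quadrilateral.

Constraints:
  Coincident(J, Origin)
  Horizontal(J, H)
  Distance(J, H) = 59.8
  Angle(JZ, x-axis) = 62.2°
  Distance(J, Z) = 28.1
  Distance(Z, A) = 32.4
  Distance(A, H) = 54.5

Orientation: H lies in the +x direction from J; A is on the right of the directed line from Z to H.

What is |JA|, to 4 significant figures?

8.796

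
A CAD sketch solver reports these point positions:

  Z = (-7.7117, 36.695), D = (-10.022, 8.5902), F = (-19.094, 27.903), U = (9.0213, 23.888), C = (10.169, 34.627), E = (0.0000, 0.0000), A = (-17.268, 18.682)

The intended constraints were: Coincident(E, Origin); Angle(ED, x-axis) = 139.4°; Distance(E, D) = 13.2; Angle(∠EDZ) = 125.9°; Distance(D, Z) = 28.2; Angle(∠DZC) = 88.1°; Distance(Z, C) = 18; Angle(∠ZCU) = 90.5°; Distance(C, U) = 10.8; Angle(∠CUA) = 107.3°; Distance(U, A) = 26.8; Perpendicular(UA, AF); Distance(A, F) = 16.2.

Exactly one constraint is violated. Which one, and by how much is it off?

Distance(A, F) = 16.2 — off by 6.80.

E = (0.00, 0.00) ✓; ED at 139.4° ✓; |ED| = 13.20 ✓; ∠EDZ = 125.9° ✓; |DZ| = 28.20 ✓; ∠DZC = 88.10° ✓; |ZC| = 18.00 ✓; ∠ZCU = 90.50° ✓; |CU| = 10.80 ✓; ∠CUA = 107.3° ✓; |UA| = 26.80 ✓; ∠(UA, AF) = 90.00° ✓; |AF| = 9.400 ✗.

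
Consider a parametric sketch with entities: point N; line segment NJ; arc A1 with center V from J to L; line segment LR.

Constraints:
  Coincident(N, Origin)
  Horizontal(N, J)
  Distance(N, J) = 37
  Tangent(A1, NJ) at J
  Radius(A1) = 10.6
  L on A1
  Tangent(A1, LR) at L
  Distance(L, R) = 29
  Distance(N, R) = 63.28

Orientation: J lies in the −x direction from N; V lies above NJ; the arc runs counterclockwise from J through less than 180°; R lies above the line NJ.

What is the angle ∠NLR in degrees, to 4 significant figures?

167.0°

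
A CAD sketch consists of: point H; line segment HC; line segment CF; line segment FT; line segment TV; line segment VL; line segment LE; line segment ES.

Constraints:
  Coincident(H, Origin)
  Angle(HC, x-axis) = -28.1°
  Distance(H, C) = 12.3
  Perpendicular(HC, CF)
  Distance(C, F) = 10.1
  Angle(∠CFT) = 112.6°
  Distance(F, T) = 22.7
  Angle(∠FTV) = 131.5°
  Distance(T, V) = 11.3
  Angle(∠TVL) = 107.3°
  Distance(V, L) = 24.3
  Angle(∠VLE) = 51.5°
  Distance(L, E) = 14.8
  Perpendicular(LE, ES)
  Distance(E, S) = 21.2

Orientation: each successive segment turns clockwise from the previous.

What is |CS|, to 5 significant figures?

36.253

∠VLE = 51.5° gives LE at -75.200° from the x-axis; with |LE| = 14.8, E = (-4.8416, 1.7888). LE is perpendicular to ES, so ES runs at -165.20°; with |ES| = 21.2, S = (-25.338, -3.6266). Then |CS| = |S − C| = 36.253.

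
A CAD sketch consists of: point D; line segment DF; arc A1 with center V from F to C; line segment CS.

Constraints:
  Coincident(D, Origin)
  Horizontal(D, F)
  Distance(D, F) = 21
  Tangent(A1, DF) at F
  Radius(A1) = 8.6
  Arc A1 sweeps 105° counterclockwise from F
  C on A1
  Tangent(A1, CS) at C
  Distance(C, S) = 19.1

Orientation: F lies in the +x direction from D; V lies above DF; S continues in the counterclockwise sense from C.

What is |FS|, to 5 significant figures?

29.468

On A1, F sits at bearing -90° from V; a 105° counterclockwise sweep puts C at bearing 15°, so C = V + 8.6·(cos 15°, sin 15°) = (29.307, 10.826). The tangent condition forces VC to be normal to CS, so CS runs along (−sin 15°, cos 15°); with |CS| = 19.1, S = (24.364, 29.275). Then |FS| = |S − F| = 29.468.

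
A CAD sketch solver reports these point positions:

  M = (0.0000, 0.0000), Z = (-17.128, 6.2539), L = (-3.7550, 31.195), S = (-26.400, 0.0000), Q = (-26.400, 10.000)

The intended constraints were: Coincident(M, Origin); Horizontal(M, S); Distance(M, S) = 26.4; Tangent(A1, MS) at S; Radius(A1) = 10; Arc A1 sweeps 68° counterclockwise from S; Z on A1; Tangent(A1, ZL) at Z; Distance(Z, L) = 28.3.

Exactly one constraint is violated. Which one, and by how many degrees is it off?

Tangent(A1, ZL) at Z — off by 6.20°.

M = (0.00, 0.00) ✓; M.y = 0.00, S.y = 0.00 ✓; |MS| = 26.40 ✓; ∠(QS, SM) = 90.00° ✓; |QS| = 10.00 ✓; bearing(Q→Z) − bearing(Q→S) = 68.00° ✓; |QZ| = 10.00 ✓; ∠(QZ, ZL) = 96.20° ✗; |ZL| = 28.30 ✓.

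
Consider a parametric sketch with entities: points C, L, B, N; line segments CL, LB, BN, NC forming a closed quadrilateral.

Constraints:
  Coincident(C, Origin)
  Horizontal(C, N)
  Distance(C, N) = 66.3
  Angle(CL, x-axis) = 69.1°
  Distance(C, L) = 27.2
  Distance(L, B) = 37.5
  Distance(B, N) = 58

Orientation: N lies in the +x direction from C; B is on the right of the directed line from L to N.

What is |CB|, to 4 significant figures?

15.42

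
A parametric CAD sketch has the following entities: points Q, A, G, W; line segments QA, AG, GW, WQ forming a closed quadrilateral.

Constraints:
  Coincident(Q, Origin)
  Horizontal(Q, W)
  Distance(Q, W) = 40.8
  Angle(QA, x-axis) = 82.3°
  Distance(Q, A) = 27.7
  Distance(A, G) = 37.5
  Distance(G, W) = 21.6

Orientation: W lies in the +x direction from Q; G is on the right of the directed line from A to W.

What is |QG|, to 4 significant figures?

21.08

Checks: |AG| = 37.50 ✓; |GW| = 21.60 ✓.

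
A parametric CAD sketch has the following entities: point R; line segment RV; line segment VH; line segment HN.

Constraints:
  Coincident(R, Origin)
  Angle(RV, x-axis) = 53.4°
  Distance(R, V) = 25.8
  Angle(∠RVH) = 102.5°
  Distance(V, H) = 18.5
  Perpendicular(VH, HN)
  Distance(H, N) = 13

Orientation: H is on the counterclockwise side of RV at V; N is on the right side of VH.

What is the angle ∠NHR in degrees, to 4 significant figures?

136.3°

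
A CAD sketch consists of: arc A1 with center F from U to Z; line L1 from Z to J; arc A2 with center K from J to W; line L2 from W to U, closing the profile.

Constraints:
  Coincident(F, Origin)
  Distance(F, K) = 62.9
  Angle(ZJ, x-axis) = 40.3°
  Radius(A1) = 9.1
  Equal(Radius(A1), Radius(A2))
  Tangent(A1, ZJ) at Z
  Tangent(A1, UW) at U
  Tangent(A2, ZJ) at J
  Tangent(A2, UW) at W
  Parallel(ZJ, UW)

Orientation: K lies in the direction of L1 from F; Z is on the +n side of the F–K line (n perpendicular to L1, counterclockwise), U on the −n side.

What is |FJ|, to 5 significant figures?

63.555

Tangency of A1 to both parallel lines with radius 9.1 puts Z and U at F ± 9.1·n: Z = (-5.8858, 6.9403), U = (5.8858, -6.9403). Equal radii place J and W the same way about K: J = K + 9.1·n = (42.086, 47.623), W = K − 9.1·n = (53.858, 33.743). Then |FJ| = |J − F| = 63.555.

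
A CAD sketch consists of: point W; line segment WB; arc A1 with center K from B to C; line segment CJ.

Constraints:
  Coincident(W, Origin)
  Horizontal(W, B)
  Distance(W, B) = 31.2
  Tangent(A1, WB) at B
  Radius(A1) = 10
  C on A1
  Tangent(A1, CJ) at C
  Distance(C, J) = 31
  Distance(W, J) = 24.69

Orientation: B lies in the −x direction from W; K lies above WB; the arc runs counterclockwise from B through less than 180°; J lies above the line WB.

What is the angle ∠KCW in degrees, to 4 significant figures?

141.3°

Checks: W = (0.00, 0.00) ✓; |KC| = 10.00 ✓; ∠(KC, CJ) = 90.00° ✓; |CJ| = 31.00 ✓; |WJ| = 24.69 ✓.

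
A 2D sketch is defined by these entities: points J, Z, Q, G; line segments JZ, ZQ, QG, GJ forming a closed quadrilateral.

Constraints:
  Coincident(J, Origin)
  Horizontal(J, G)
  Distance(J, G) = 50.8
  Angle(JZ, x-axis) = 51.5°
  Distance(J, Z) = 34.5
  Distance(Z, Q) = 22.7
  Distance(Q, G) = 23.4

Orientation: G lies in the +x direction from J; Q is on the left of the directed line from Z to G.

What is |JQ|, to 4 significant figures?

49.04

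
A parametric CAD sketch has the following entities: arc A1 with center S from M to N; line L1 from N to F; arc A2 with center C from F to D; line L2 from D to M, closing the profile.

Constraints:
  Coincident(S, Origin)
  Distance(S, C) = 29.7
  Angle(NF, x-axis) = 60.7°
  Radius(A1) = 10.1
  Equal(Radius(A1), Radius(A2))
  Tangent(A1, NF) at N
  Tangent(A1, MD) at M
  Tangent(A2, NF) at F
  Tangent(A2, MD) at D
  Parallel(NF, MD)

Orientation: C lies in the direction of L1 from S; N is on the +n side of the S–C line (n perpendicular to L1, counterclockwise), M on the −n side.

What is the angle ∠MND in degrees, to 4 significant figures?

55.78°

The slot axis is L1's direction at 60.7°, so u = (cos 60.7°, sin 60.7°) = (0.4894, 0.8721) and n = (−sin 60.7°, cos 60.7°) = (-0.8721, 0.4894). S is at the origin and C lies 29.7 along u from S, so C = 29.7·u = (14.53, 25.90). Tangency of A1 to both parallel lines with radius 10.1 puts N and M at S ± 10.1·n: N = (-8.808, 4.943), M = (8.808, -4.943). Equal radii place F and D the same way about C: F = C + 10.1·n = (5.727, 30.84), D = C − 10.1·n = (23.34, 20.96). Then cos ∠MND = NM·ND / (|NM||ND|), giving 55.78°.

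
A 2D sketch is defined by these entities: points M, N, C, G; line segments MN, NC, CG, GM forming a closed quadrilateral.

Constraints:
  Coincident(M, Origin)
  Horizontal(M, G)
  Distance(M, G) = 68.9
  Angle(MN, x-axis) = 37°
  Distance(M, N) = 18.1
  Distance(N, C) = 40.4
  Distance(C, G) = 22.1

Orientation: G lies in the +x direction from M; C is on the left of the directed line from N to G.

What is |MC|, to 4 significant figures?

56.94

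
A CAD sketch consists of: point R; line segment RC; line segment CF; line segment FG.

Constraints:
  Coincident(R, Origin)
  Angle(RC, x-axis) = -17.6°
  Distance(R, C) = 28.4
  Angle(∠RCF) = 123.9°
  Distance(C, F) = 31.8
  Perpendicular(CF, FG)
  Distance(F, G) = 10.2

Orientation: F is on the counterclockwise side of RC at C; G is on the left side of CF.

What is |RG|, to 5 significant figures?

49.481

∠RCF = 123.9°, so CF runs at -17.6° + (180° − 123.9°) = 38.500° from the x-axis; with |CF| = 31.8, F = C + 31.8·(cos 38.500°, sin 38.500°) = (51.958, 11.209). The perpendicularity gives FG at right angles to CF; with |FG| = 10.2 on the left of CF, G = F + 10.2·(-0.62251, 0.78261) = (45.608, 19.191). Then |RG| = |G − R| = 49.481.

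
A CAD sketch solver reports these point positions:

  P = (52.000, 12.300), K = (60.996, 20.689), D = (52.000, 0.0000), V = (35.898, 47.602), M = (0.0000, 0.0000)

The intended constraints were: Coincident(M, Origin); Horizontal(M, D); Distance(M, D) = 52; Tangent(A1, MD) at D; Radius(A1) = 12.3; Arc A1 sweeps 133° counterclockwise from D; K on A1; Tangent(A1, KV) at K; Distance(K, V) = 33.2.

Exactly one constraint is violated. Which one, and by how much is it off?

Distance(K, V) = 33.2 — off by 3.60.

M = (0.00, 0.00) ✓; M.y = 0.00, D.y = 0.00 ✓; |MD| = 52.00 ✓; ∠(PD, DM) = 90.00° ✓; |PD| = 12.30 ✓; bearing(P→K) − bearing(P→D) = 133.0° ✓; |PK| = 12.30 ✓; ∠(PK, KV) = 90.00° ✓; |KV| = 36.80 ✗.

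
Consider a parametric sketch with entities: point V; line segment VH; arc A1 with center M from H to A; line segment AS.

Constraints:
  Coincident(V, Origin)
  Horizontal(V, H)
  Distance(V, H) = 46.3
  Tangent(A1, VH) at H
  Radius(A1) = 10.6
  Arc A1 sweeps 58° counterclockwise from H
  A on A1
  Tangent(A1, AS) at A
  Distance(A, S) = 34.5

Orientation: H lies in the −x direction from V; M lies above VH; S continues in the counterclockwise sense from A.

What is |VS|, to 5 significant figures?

39.173

V is at the origin; VH is horizontal with |VH| = 46.3 and H on the −x side, so H = (-46.300, 0.0000). Tangency of A1 to VH means the radius MH is perpendicular to VH, so M = H + (0, 10.6) = (-46.300, 10.600). On A1, H sits at bearing -90° from M; a 58° counterclockwise sweep puts A at bearing -32°, so A = M + 10.6·(cos -32°, sin -32°) = (-37.311, 4.9829). Since A1 is tangent to AS there, MA ⟂ AS, so AS runs along (−sin -32°, cos -32°); with |AS| = 34.5, S = (-19.028, 34.241). Then |VS| = |S − V| = 39.173.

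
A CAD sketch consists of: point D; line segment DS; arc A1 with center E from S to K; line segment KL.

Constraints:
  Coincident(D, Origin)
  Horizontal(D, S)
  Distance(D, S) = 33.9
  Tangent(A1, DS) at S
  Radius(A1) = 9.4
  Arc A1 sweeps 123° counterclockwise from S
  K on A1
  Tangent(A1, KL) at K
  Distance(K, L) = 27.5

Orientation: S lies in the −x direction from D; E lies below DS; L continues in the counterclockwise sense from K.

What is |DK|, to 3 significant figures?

44.2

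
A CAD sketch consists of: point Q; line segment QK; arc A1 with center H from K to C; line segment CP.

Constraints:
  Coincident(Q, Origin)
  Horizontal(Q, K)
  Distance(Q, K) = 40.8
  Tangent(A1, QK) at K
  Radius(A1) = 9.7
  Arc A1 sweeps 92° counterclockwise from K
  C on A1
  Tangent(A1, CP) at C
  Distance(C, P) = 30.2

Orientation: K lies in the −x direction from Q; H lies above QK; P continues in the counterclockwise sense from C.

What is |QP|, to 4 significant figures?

51.50

On A1, K sits at bearing -90° from H; a 92° counterclockwise sweep puts C at bearing 2°, so C = H + 9.7·(cos 2°, sin 2°) = (-31.11, 10.04). Tangency of A1 to CP means the radius HC is perpendicular to CP, so CP runs along (−sin 2°, cos 2°); with |CP| = 30.2, P = (-32.16, 40.22). Then |QP| = |P − Q| = 51.50.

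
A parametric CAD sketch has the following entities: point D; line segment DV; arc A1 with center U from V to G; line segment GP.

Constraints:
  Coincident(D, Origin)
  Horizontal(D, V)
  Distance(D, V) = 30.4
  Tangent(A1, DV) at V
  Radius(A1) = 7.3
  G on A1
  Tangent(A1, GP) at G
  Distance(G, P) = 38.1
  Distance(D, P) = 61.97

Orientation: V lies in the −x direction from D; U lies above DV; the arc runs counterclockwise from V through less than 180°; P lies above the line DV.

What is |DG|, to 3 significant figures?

26.6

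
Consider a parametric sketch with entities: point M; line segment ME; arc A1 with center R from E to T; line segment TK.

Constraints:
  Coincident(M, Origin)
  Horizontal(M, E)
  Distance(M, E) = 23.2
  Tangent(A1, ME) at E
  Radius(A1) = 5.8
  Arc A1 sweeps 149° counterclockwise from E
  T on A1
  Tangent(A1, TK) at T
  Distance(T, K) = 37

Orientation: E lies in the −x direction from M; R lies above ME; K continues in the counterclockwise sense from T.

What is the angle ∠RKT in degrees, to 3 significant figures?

8.91°

M is at the origin; ME is horizontal with |ME| = 23.2 and E on the −x side, so E = (-23.2, 0.00). The tangent condition forces RE to be normal to ME, so R = E + (0, 5.8) = (-23.2, 5.80). On A1, E sits at bearing -90° from R; a 149° counterclockwise sweep puts T at bearing 59°, so T = R + 5.8·(cos 59°, sin 59°) = (-20.2, 10.8). Tangency of A1 to TK means the radius RT is perpendicular to TK, so TK runs along (−sin 59°, cos 59°); with |TK| = 37.0, K = (-51.9, 29.8). Then cos ∠RKT = KR·KT / (|KR||KT|), giving 8.91°.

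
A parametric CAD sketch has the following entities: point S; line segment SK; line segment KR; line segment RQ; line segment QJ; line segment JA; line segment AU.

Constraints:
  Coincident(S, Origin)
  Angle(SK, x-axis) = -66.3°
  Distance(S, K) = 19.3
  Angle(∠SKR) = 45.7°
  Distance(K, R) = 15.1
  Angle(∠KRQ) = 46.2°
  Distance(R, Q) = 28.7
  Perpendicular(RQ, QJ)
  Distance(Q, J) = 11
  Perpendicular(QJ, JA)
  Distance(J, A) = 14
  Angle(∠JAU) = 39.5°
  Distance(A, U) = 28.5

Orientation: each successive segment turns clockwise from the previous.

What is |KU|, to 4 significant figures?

31.84

S is at the origin; SK runs at -66.3° with length 19.3, so K = (7.758, -17.67). ∠SKR = 45.7° gives KR at 159.4° from the x-axis; with |KR| = 15.1, R = (-6.377, -12.36). ∠KRQ = 46.2° gives RQ at 25.60° from the x-axis; with |RQ| = 28.7, Q = (19.51, 0.04138). RQ is perpendicular to QJ, so QJ runs at -64.40°; with |QJ| = 11.0, J = (24.26, -9.879). QJ ⟂ JA, so JA runs at -154.4°; with |JA| = 14.0, A = (11.63, -15.93). ∠JAU = 39.5° gives AU at 65.10° from the x-axis; with |AU| = 28.5, U = (23.63, 9.923). Then |KU| = |U − K| = 31.84.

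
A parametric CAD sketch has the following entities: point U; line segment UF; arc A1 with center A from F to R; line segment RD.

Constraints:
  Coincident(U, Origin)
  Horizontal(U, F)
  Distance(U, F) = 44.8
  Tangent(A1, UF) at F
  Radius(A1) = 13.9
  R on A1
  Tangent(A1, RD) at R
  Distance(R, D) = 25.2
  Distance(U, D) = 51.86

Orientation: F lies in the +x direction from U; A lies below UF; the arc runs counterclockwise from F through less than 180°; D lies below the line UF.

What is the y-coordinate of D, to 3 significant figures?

-40.1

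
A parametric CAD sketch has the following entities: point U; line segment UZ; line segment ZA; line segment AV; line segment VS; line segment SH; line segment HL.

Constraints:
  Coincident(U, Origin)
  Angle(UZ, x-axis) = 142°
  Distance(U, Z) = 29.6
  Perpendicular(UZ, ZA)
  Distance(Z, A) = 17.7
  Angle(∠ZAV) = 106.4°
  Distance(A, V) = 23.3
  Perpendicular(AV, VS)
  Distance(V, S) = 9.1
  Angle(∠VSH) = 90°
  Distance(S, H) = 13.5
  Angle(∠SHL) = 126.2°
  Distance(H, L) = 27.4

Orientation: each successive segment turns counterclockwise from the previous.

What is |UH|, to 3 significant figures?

21.2

U is at the origin; UZ runs at 142.0° with length 29.6, so Z = (-23.3, 18.2). UZ is perpendicular to ZA, so ZA runs at -128°; with |ZA| = 17.7, A = (-34.2, 4.28). ∠ZAV = 106.4° gives AV at -54.4° from the x-axis; with |AV| = 23.3, V = (-20.7, -14.7). AV is perpendicular to VS, so VS runs at 35.6°; with |VS| = 9.1, S = (-13.3, -9.37). ∠VSH = 90.0° gives SH at 126° from the x-axis; with |SH| = 13.5, H = (-21.1, 1.60). Then |UH| = |H − U| = 21.2.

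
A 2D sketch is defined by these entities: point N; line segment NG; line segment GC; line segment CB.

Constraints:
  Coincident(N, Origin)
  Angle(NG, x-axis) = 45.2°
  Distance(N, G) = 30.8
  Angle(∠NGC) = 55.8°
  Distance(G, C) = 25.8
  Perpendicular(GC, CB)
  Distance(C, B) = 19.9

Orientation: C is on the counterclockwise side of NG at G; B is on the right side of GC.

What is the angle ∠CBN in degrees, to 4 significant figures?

10.60°

N is at the origin; NG runs at 45.2° with length 30.8, so G = 30.8·(cos 45.2°, sin 45.2°) = (21.70, 21.85). ∠NGC = 55.8°, so GC runs at 45.2° + (180° − 55.8°) = 169.4° from the x-axis; with |GC| = 25.8, C = G + 25.8·(cos 169.4°, sin 169.4°) = (-3.657, 26.60). The perpendicularity gives CB at right angles to GC; with |CB| = 19.9 on the right of GC, B = C + 19.9·(0.1840, 0.9829) = (0.003634, 46.16). Then cos ∠CBN = BC·BN / (|BC||BN|), giving 10.60°.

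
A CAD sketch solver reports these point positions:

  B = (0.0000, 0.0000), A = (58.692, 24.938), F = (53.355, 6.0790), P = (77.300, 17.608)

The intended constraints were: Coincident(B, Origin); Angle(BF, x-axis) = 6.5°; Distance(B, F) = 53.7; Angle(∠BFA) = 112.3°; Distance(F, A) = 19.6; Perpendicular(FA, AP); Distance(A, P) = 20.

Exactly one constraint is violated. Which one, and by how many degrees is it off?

Perpendicular(FA, AP) — off by 5.70°.

B = (0.00, 0.00) ✓; BF at 6.500° ✓; |BF| = 53.70 ✓; ∠BFA = 112.3° ✓; |FA| = 19.60 ✓; ∠(FA, AP) = 95.70° ✗; |AP| = 20.00 ✓.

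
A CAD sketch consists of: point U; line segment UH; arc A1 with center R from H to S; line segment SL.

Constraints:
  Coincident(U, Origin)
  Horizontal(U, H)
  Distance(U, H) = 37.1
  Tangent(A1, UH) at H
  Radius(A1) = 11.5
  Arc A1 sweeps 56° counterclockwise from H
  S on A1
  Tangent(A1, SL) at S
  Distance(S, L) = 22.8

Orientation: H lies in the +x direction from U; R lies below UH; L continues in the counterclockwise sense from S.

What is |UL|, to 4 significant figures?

28.18

U is at the origin; UH is horizontal with |UH| = 37.1 and H on the +x side, so H = (37.10, 0.000). The tangent condition forces RH to be normal to UH, so R = H + (0, -11.5) = (37.10, -11.50). On A1, H sits at bearing 90° from R; a 56° counterclockwise sweep puts S at bearing 146°, so S = R + 11.5·(cos 146°, sin 146°) = (27.57, -5.069). Tangency of A1 to SL means the radius RS is perpendicular to SL, so SL runs along (−sin 146°, cos 146°); with |SL| = 22.8, L = (14.82, -23.97). Then |UL| = |L − U| = 28.18.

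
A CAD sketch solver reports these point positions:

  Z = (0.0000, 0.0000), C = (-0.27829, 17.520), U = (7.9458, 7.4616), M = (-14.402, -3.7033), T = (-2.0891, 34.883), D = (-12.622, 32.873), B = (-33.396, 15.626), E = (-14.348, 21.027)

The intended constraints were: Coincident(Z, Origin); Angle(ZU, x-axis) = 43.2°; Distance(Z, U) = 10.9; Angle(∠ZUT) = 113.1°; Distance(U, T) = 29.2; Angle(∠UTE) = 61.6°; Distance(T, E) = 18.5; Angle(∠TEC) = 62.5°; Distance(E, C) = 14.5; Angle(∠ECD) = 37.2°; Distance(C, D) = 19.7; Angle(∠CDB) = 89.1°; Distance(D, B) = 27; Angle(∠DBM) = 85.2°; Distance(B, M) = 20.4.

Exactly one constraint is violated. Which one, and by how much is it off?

Distance(B, M) = 20.4 — off by 6.70.

Z = (0.00, 0.00) ✓; ZU at 43.20° ✓; |ZU| = 10.90 ✓; ∠ZUT = 113.1° ✓; |UT| = 29.20 ✓; ∠UTE = 61.60° ✓; |TE| = 18.50 ✓; ∠TEC = 62.50° ✓; |EC| = 14.50 ✓; ∠ECD = 37.20° ✓; |CD| = 19.70 ✓; ∠CDB = 89.10° ✓; |DB| = 27.00 ✓; ∠DBM = 85.20° ✓; |BM| = 27.10 ✗.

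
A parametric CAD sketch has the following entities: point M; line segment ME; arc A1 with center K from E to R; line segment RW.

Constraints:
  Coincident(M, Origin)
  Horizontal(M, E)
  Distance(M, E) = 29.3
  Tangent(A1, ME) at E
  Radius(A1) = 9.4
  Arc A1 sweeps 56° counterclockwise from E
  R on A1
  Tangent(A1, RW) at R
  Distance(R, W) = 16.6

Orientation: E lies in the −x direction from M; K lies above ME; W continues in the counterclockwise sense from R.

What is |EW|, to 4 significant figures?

24.74

M is at the origin; M and E share the same y with |ME| = 29.3 and E on the −x side, so E = (-29.30, 0.000). A1 meets ME tangentially, so KE is at right angles to ME, so K = E + (0, 9.4) = (-29.30, 9.400). On A1, E sits at bearing -90° from K; a 56° counterclockwise sweep puts R at bearing -34°, so R = K + 9.4·(cos -34°, sin -34°) = (-21.51, 4.144). The tangent condition forces KR to be normal to RW, so RW runs along (−sin -34°, cos -34°); with |RW| = 16.6, W = (-12.22, 17.91). Then |EW| = |W − E| = 24.74.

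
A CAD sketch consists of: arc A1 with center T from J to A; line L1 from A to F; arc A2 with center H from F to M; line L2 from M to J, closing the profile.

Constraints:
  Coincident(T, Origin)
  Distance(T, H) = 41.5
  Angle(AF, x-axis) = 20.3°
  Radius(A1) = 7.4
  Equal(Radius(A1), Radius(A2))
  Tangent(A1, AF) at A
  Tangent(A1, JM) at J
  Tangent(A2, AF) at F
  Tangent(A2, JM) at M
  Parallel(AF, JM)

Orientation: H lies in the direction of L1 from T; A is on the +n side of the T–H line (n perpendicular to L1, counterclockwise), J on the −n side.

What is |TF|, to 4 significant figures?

42.15

Tangency of A1 to both parallel lines with radius 7.4 puts A and J at T ± 7.4·n: A = (-2.567, 6.940), J = (2.567, -6.940). Equal radii place F and M the same way about H: F = H + 7.4·n = (36.36, 21.34), M = H − 7.4·n = (41.49, 7.457). Then |TF| = |F − T| = 42.15.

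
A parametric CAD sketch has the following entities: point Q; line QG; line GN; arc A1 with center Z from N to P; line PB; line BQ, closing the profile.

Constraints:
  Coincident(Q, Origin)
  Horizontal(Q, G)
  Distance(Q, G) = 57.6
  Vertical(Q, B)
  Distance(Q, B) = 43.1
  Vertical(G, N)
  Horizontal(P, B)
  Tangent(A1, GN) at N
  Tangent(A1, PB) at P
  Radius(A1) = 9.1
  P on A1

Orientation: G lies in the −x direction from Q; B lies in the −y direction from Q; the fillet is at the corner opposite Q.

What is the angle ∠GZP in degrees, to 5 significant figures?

165.02°

Q is at the origin; QG is horizontal with |QG| = 57.6 and G on the −x side, so G = (-57.600, 0.0000). QB is vertical with |QB| = 43.1 and B on the −y side, so B = (0.0000, -43.100). The virtual corner opposite Q is at (-57.600, -43.100). A1 meets GN tangentially, so ZN is at right angles to GN and tangency of A1 to PB means the radius ZP is perpendicular to PB, with radius 9.1, so the center Z sits 9.1 in from both sides at Z = (-48.500, -34.000). That places the tangent points at N = (-57.600, -34.000) on GN and P = (-48.500, -43.100) on PB. Then cos ∠GZP = ZG·ZP / (|ZG||ZP|), giving 165.02°.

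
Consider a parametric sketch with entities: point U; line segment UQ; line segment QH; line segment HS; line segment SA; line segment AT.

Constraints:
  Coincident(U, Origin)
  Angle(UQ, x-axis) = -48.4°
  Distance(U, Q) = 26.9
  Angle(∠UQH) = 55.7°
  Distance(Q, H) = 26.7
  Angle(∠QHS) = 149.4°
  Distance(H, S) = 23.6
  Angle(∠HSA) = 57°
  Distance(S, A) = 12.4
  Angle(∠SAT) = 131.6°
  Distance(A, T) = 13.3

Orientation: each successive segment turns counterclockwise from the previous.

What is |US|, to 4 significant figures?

33.45

U is at the origin; UQ runs at -48.4° with length 26.9, so Q = (17.86, -20.12). ∠UQH = 55.7° gives QH at 75.90° from the x-axis; with |QH| = 26.7, H = (24.36, 5.780). ∠QHS = 149.4° gives HS at 106.5° from the x-axis; with |HS| = 23.6, S = (17.66, 28.41). Then |US| = |S − U| = 33.45.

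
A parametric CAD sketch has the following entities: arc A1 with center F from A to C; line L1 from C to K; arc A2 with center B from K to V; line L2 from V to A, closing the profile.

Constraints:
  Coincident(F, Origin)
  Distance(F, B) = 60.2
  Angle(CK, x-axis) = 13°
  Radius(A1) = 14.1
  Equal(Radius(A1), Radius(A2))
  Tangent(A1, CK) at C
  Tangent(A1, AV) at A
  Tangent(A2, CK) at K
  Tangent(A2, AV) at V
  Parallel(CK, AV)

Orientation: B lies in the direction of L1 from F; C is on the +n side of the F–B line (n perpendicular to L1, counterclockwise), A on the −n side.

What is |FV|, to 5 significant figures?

61.829

The slot axis is L1's direction at 13.0°, so u = (cos 13.0°, sin 13.0°) = (0.97437, 0.22495) and n = (−sin 13.0°, cos 13.0°) = (-0.22495, 0.97437). F is at the origin and B lies 60.2 along u from F, so B = 60.2·u = (58.657, 13.542). Tangency of A1 to both parallel lines with radius 14.1 puts C and A at F ± 14.1·n: C = (-3.1718, 13.739), A = (3.1718, -13.739). Equal radii place K and V the same way about B: K = B + 14.1·n = (55.485, 27.281), V = B − 14.1·n = (61.829, -0.19656). Then |FV| = |V − F| = 61.829.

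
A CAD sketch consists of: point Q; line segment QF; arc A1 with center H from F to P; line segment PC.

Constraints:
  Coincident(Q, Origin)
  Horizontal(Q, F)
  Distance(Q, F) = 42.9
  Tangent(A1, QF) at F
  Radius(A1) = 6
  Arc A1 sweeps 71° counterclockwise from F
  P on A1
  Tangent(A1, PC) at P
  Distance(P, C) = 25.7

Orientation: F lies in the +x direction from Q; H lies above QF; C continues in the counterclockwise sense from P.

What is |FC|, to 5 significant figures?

31.633

On A1, F sits at bearing -90° from H; a 71° counterclockwise sweep puts P at bearing -19°, so P = H + 6.0·(cos -19°, sin -19°) = (48.573, 4.0466). A1 meets PC tangentially, so HP is at right angles to PC, so PC runs along (−sin -19°, cos -19°); with |PC| = 25.7, C = (56.940, 28.346). Then |FC| = |C − F| = 31.633.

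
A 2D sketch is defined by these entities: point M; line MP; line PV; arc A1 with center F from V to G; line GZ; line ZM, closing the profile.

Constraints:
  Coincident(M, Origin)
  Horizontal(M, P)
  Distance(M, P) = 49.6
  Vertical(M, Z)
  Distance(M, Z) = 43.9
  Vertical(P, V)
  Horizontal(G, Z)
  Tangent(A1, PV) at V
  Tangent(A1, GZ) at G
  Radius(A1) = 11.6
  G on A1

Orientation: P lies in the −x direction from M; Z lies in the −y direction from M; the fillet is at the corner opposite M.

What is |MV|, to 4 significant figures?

59.19

M is at the origin; MP is horizontal with |MP| = 49.6 and P on the −x side, so P = (-49.60, 0.000). MZ is vertical with |MZ| = 43.9 and Z on the −y side, so Z = (0.000, -43.90). The virtual corner opposite M is at (-49.60, -43.90). A1 meets PV tangentially, so FV is at right angles to PV and tangency of A1 to GZ means the radius FG is perpendicular to GZ, with radius 11.6, so the center F sits 11.6 in from both sides at F = (-38.00, -32.30). That places the tangent points at V = (-49.60, -32.30) on PV and G = (-38.00, -43.90) on GZ. Then |MV| = |V − M| = 59.19.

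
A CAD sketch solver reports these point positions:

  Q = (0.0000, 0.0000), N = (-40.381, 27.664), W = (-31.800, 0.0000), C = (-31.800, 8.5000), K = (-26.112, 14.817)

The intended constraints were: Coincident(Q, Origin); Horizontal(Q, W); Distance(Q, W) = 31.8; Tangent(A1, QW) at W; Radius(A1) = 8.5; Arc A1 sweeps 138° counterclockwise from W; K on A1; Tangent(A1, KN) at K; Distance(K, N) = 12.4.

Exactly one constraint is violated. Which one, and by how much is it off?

Distance(K, N) = 12.4 — off by 6.80.

Q = (0.00, 0.00) ✓; Q.y = 0.00, W.y = 0.00 ✓; |QW| = 31.80 ✓; ∠(CW, WQ) = 90.00° ✓; |CW| = 8.500 ✓; bearing(C→K) − bearing(C→W) = 138.0° ✓; |CK| = 8.500 ✓; ∠(CK, KN) = 90.00° ✓; |KN| = 19.20 ✗.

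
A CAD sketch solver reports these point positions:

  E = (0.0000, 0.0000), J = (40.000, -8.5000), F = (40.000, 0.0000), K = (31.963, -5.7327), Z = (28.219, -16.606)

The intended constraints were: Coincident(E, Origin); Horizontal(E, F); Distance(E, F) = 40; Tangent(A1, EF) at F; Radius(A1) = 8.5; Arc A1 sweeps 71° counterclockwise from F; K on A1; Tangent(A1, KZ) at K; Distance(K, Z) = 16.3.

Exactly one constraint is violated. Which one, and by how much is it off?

Distance(K, Z) = 16.3 — off by 4.80.

E = (0.00, 0.00) ✓; E.y = 0.00, F.y = 0.00 ✓; |EF| = 40.00 ✓; ∠(JF, FE) = 90.00° ✓; |JF| = 8.500 ✓; bearing(J→K) − bearing(J→F) = 71.00° ✓; |JK| = 8.500 ✓; ∠(JK, KZ) = 90.00° ✓; |KZ| = 11.50 ✗.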